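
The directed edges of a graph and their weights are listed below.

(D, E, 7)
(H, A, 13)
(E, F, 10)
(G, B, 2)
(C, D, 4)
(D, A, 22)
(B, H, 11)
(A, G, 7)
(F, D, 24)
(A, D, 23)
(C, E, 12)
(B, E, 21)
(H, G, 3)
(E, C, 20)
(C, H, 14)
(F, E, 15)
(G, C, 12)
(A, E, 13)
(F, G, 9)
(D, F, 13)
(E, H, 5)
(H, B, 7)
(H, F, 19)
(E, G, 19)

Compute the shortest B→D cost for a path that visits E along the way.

45

Shortest B→E: B–E = 21
Best E to D: E–C–D costing 24
Total via E: 21 + 24 = 45.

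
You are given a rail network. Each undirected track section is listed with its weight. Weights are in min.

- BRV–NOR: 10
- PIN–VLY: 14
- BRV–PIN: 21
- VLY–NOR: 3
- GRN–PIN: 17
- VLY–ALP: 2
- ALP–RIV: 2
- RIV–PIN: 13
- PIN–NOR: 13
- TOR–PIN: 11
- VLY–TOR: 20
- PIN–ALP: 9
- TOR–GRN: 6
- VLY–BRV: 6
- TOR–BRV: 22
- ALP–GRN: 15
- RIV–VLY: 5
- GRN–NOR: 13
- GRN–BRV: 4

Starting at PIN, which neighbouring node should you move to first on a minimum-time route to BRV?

Compare a few routes:
PIN - ALP - VLY - BRV: 9+2+6 = 17
PIN - VLY - BRV: 14+6 = 20
The minimum is 17 min via PIN - ALP - VLY - BRV.
So from PIN the first move is to ALP.

ALP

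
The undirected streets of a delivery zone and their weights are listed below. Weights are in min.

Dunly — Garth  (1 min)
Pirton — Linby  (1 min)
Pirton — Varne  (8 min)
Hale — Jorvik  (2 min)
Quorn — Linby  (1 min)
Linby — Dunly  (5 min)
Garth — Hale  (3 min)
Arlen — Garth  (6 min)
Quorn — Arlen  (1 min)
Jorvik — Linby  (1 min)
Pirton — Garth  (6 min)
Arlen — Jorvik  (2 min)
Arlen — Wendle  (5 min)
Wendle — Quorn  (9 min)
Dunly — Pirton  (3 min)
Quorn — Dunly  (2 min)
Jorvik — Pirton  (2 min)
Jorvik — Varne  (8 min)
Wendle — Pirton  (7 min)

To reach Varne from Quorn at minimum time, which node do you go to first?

Compare a few routes:
Quorn - Arlen - Jorvik - Varne: 1+2+8 = 11
Quorn - Linby - Jorvik - Varne: 1+1+8 = 10
Cheapest is Quorn - Linby - Jorvik - Varne at 10 min.
So from Quorn the first move is to Linby.

Linby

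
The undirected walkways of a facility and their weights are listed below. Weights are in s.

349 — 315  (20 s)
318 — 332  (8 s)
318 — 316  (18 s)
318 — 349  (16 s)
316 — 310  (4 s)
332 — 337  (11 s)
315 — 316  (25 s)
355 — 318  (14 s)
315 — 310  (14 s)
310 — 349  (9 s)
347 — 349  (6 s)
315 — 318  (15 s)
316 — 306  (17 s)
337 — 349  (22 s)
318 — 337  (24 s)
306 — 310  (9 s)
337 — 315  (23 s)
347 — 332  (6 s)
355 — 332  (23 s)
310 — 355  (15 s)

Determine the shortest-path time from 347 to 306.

24 s

Settle nodes by increasing distance from 347:
347: 0
349: 6  (via 347)
332: 6  (via 347)
318: 14  (via 332)
310: 15  (via 349)
337: 17  (via 332)
316: 19  (via 310)
306: 24  (via 310)
Shortest route: 347 → 349 → 310 → 306 = 24 s.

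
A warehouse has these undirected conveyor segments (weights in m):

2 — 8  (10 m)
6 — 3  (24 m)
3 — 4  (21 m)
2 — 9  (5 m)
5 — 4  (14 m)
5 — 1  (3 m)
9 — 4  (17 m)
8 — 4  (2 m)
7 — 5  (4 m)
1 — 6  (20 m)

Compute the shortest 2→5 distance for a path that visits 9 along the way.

Shortest 2→9: 2–9 = 5
Shortest 9→5: 9–4–5 = 31
Total via 9: 5 + 31 = 36 m.

36 m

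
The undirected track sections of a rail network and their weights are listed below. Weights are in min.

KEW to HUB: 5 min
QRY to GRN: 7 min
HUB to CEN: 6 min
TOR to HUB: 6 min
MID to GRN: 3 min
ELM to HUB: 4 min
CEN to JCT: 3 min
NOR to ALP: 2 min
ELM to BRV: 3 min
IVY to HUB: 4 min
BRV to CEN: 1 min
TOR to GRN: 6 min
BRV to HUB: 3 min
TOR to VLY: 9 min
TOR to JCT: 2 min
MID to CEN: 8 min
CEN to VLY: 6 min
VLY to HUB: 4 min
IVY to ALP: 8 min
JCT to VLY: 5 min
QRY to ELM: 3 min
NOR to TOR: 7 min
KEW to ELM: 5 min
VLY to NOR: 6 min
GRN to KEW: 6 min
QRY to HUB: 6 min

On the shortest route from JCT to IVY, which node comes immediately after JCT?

Candidate routes:
JCT - VLY - HUB - IVY: 5+4+4 = 13
JCT - TOR - HUB - IVY: 2+6+4 = 12
JCT - CEN - BRV - HUB - IVY: 3+1+3+4 = 11
Cheapest is JCT - CEN - BRV - HUB - IVY at 11 min.
So from JCT the first move is to CEN.

CEN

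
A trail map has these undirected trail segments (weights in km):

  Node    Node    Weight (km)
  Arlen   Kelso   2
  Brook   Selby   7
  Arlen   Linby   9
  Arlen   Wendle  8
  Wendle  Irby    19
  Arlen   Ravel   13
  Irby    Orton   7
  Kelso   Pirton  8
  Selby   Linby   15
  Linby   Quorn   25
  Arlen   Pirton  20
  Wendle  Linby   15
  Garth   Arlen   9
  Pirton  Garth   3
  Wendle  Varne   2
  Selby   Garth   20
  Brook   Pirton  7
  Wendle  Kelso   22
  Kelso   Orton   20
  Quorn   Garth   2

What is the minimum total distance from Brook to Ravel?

Compare a few routes:
Brook - Pirton - Garth - Arlen - Ravel: 7+3+9+13 = 32
Brook - Pirton - Arlen - Ravel: 7+20+13 = 40
Brook - Pirton - Kelso - Arlen - Ravel: 7+8+2+13 = 30
Cheapest is Brook - Pirton - Kelso - Arlen - Ravel at 30 km.

30 km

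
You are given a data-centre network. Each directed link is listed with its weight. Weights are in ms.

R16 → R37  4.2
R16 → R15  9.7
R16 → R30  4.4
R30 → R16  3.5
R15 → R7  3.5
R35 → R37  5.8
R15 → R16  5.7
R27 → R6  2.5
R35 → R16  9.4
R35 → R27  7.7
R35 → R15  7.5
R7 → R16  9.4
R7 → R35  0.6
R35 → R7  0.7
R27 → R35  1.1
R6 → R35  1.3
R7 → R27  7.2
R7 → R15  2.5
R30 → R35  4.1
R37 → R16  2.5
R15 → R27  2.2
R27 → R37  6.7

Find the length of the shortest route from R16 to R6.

14.4 ms

Shortest distances from R16:
R16: 0
R37: 4.2  (via R16)
R30: 4.4  (via R16)
R35: 8.5  (via R30)
R7: 9.2  (via R35)
R15: 9.7  (via R16)
R27: 11.9  (via R15)
R6: 14.4  (via R27)
Shortest route: R16–R15–R27–R6 = 14.4 ms.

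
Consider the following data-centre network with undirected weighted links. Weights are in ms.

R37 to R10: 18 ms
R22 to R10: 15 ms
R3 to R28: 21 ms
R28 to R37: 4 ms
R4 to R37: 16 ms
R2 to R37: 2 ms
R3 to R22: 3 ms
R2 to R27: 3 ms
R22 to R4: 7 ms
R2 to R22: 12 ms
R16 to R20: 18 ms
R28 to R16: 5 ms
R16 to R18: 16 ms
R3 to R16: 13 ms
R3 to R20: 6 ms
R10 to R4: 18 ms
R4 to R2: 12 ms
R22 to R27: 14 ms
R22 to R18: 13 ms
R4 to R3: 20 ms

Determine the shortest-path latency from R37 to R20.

Shortest distances from R37:
R37: 0
R2: 2  (via R37)
R28: 4  (via R37)
R27: 5  (via R2)
R16: 9  (via R28)
R4: 14  (via R2)
R22: 14  (via R2)
R3: 17  (via R22)
R10: 18  (via R37)
R20: 23  (via R3)
Shortest route: R37 → R2 → R22 → R3 → R20 = 23 ms.

23 ms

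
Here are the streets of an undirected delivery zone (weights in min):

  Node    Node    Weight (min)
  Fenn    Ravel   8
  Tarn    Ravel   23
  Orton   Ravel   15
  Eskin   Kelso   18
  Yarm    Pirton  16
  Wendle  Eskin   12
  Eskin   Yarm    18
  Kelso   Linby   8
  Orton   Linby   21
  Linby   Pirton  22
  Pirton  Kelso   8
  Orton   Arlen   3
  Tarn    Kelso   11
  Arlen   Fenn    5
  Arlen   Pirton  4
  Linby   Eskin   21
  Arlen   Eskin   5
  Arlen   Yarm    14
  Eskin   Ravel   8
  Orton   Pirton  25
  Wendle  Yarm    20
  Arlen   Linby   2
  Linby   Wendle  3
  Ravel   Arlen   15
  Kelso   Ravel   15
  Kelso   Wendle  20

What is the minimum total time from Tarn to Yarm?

35 min

Candidate routes:
Tarn → Kelso → Pirton → Yarm: 11+8+16 = 35
Tarn → Kelso → Linby → Arlen → Pirton → Yarm: 11+8+2+4+16 = 41
Tarn → Kelso → Linby → Wendle → Yarm: 11+8+3+20 = 42
Tarn → Kelso → Pirton → Arlen → Yarm: 11+8+4+14 = 37
Cheapest is Tarn → Kelso → Pirton → Yarm at 35 min.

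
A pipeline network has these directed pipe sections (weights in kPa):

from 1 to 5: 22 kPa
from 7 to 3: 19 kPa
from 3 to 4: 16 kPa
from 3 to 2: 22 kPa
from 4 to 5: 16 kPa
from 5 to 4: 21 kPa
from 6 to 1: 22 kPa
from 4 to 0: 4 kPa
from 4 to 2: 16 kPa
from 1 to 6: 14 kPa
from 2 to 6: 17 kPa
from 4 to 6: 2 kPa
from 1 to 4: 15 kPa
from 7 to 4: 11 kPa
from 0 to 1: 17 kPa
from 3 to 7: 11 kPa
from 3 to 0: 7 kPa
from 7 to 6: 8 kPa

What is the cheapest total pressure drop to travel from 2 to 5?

61 kPa

Running Dijkstra from 2:
2: 0
6: 17  (via 2)
1: 39  (via 6)
4: 54  (via 1)
0: 58  (via 4)
5: 61  (via 1)
Shortest route: 2–6–1–5 = 61 kPa.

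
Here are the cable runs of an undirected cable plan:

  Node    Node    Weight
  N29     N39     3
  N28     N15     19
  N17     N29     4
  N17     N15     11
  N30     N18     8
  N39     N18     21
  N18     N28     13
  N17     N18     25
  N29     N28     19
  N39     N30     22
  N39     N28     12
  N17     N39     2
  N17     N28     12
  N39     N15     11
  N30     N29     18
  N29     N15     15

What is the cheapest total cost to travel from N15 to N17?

11

Compare a few routes:
N15–N17: 11 = 11
N15–N39–N29–N17: 11+3+4 = 18
N15–N29–N17: 15+4 = 19
N15–N39–N17: 11+2 = 13
The minimum is 11 via N15–N17.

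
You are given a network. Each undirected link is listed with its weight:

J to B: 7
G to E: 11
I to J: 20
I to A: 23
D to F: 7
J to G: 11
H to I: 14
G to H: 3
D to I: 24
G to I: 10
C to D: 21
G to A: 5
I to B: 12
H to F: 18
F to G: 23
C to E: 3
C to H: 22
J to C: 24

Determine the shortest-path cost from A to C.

Candidate routes:
A–G–H–C: 5+3+22 = 30
A–G–E–C: 5+11+3 = 19
Cheapest is A–G–E–C at 19.

19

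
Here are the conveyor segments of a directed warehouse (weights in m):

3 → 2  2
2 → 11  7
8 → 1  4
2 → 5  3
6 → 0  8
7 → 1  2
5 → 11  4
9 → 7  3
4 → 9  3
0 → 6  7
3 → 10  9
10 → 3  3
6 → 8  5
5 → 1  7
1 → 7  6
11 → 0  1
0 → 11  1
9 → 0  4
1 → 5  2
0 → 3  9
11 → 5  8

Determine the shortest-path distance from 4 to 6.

Candidate routes:
4–9–7–1–5–11–0–6: 3+3+2+2+4+1+7 = 22
4–9–0–6: 3+4+7 = 14
Cheapest is 4–9–0–6 at 14 m.

14 m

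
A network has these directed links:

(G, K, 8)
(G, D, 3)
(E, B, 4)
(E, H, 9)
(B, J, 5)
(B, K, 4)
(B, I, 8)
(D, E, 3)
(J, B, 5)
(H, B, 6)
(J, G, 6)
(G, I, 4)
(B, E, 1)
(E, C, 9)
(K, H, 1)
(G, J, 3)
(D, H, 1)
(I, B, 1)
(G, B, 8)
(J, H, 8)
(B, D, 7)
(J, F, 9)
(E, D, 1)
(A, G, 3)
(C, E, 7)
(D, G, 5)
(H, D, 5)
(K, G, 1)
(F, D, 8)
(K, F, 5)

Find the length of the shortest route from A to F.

Shortest distances from A:
A: 0
G: 3  (via A)
D: 6  (via G)
J: 6  (via G)
H: 7  (via D)
I: 7  (via G)
B: 8  (via I)
E: 9  (via D)
K: 11  (via G)
F: 15  (via J)
Shortest route: A → G → J → F = 15.

15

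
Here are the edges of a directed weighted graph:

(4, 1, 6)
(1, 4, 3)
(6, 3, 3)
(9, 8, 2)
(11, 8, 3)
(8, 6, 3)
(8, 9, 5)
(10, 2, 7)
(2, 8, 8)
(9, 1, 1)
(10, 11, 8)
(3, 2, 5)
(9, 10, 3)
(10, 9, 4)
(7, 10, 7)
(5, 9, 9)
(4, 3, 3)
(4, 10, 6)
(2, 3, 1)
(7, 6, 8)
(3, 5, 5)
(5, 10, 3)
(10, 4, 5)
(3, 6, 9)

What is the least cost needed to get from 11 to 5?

14

Compare a few routes:
11 → 8 → 9 → 1 → 4 → 3 → 5: 3+5+1+3+3+5 = 20
11 → 8 → 6 → 3 → 5: 3+3+3+5 = 14
11 → 8 → 9 → 10 → 2 → 3 → 5: 3+5+3+7+1+5 = 24
Cheapest is 11 → 8 → 6 → 3 → 5 at 14.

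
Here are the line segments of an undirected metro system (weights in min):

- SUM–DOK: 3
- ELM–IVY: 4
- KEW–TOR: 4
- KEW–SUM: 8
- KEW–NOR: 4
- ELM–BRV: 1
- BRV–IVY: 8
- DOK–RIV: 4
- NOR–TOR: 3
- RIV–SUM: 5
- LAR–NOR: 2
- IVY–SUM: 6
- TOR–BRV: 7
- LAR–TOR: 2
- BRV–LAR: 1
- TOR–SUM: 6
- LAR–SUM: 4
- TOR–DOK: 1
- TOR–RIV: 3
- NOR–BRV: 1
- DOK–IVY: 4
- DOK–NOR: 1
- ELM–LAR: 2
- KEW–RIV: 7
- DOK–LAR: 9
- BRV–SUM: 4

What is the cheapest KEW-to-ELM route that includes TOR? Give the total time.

Shortest KEW→TOR: KEW → TOR = 4
Best TOR to ELM: TOR → LAR → ELM costing 4
Total via TOR: 4 + 4 = 8 min.

8 min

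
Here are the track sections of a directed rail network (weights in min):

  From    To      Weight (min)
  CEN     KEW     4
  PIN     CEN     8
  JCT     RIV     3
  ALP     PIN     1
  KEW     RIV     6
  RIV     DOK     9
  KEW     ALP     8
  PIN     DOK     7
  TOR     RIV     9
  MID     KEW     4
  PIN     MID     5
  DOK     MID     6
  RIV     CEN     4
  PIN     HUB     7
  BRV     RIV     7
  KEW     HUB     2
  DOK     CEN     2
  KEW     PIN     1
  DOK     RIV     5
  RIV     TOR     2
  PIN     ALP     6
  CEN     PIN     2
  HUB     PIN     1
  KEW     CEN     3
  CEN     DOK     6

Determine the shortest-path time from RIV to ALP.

12 min

Candidate routes:
RIV → CEN → KEW → HUB → PIN → ALP: 4+4+2+1+6 = 17
RIV → CEN → KEW → PIN → ALP: 4+4+1+6 = 15
RIV → CEN → PIN → ALP: 4+2+6 = 12
RIV → CEN → KEW → ALP: 4+4+8 = 16
Cheapest is RIV → CEN → PIN → ALP at 12 min.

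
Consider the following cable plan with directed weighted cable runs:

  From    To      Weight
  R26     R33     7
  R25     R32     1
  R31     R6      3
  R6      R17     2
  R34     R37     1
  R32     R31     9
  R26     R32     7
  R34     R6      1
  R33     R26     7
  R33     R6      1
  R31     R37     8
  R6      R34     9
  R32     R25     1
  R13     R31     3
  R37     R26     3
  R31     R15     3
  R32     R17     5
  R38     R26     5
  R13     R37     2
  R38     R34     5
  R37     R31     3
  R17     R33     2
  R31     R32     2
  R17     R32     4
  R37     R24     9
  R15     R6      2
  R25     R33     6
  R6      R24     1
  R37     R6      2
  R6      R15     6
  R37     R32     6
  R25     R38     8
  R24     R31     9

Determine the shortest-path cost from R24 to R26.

20

Settle nodes by increasing distance from R24:
R24: 0
R31: 9  (via R24)
R32: 11  (via R31)
R6: 12  (via R31)
R25: 12  (via R32)
R15: 12  (via R31)
R17: 14  (via R6)
R33: 16  (via R17)
R37: 17  (via R31)
R38: 20  (via R25)
R26: 20  (via R37)
Shortest route: R24 → R31 → R37 → R26 = 20.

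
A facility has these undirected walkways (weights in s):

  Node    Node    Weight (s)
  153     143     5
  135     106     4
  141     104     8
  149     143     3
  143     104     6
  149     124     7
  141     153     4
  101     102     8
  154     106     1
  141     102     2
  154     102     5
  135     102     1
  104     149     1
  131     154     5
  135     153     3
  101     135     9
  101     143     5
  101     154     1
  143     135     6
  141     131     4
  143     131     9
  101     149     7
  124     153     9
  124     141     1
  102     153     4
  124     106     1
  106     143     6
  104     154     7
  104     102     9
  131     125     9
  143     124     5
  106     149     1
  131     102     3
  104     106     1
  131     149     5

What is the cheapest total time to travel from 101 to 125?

Shortest distances from 101:
101: 0
154: 1  (via 101)
106: 2  (via 154)
124: 3  (via 106)
149: 3  (via 106)
104: 3  (via 106)
141: 4  (via 124)
143: 5  (via 101)
131: 6  (via 154)
102: 6  (via 154)
135: 6  (via 106)
153: 8  (via 141)
125: 15  (via 131)
Shortest route: 101–154–131–125 = 15 s.

15 s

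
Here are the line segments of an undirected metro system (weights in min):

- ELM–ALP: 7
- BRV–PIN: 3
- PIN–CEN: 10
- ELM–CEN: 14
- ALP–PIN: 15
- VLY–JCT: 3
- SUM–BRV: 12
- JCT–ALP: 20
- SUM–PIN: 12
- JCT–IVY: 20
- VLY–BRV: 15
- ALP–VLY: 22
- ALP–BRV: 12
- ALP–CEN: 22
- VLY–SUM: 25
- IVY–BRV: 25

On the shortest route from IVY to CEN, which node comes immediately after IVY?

Enumerating some paths:
IVY–BRV–ALP–CEN: 25+12+22 = 59
IVY–BRV–PIN–CEN: 25+3+10 = 38
IVY–JCT–VLY–BRV–PIN–CEN: 20+3+15+3+10 = 51
IVY–BRV–ALP–ELM–CEN: 25+12+7+14 = 58
Cheapest is IVY–BRV–PIN–CEN at 38 min.
So from IVY the first move is to BRV.

BRV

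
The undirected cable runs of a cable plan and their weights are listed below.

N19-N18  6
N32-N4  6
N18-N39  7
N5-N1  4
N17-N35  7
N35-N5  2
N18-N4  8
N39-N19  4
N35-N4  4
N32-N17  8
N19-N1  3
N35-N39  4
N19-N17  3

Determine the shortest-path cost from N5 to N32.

Enumerating some paths:
N5 → N35 → N17 → N32: 2+7+8 = 17
N5 → N35 → N4 → N32: 2+4+6 = 12
The minimum is 12 via N5 → N35 → N4 → N32.

12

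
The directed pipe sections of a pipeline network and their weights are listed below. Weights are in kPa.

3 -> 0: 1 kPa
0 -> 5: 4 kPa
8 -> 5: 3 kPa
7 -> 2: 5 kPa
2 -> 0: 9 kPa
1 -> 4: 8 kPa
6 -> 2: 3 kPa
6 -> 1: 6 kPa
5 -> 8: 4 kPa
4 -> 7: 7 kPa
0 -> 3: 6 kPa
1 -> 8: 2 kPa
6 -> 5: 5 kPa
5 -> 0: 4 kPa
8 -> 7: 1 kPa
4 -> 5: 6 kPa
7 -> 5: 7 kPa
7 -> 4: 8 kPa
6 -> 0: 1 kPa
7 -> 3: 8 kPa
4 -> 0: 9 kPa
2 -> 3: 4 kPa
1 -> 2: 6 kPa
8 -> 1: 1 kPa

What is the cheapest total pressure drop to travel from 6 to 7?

9 kPa

Candidate routes:
6 - 5 - 8 - 7: 5+4+1 = 10
6 - 1 - 8 - 7: 6+2+1 = 9
6 - 0 - 5 - 8 - 7: 1+4+4+1 = 10
The minimum is 9 kPa via 6 - 1 - 8 - 7.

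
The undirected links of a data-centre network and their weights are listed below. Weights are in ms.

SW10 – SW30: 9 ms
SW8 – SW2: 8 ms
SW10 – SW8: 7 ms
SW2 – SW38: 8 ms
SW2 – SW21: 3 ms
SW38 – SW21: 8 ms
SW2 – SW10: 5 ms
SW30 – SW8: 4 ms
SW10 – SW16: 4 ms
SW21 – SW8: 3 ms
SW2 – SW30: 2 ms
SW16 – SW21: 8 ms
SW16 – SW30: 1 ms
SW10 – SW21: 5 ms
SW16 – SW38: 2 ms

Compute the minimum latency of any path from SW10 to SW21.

5 ms

Shortest distances from SW10:
SW10: 0
SW16: 4  (via SW10)
SW2: 5  (via SW10)
SW21: 5  (via SW10)
Shortest route: SW10 → SW21 = 5 ms.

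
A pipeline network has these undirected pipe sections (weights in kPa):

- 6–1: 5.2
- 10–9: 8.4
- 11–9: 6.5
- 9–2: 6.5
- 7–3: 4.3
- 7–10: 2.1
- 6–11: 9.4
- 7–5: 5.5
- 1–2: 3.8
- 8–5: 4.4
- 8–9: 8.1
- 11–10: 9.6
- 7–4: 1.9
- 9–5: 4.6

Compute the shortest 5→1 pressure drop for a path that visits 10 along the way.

Shortest 5→10: 5 → 7 → 10 = 7.6
Best 10 to 1: 10 → 9 → 2 → 1 costing 18.7
Total via 10: 7.6 + 18.7 = 26.3 kPa.

26.3 kPa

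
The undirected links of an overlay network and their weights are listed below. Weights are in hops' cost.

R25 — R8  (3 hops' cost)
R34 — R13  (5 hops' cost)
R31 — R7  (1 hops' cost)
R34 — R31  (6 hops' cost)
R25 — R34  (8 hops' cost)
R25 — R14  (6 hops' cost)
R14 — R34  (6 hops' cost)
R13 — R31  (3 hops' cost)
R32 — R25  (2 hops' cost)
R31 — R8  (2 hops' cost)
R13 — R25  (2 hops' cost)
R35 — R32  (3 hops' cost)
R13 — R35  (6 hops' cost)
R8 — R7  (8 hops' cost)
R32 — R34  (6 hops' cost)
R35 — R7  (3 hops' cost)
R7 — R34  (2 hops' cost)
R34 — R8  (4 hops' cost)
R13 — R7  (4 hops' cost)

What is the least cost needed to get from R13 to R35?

Settle nodes by increasing distance from R13:
R13: 0
R25: 2  (via R13)
R31: 3  (via R13)
R7: 4  (via R13)
R32: 4  (via R25)
R8: 5  (via R25)
R34: 5  (via R13)
R35: 6  (via R13)
Shortest route: R13 → R35 = 6 hops' cost.

6 hops' cost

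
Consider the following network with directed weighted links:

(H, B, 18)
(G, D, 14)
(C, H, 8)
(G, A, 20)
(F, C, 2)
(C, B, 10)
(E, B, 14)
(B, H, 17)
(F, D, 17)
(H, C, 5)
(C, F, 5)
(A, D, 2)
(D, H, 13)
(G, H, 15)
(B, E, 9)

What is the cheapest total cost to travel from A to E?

Settle nodes by increasing distance from A:
A: 0
D: 2  (via A)
H: 15  (via D)
C: 20  (via H)
F: 25  (via C)
B: 30  (via C)
E: 39  (via B)
Shortest route: A–D–H–C–B–E = 39.

39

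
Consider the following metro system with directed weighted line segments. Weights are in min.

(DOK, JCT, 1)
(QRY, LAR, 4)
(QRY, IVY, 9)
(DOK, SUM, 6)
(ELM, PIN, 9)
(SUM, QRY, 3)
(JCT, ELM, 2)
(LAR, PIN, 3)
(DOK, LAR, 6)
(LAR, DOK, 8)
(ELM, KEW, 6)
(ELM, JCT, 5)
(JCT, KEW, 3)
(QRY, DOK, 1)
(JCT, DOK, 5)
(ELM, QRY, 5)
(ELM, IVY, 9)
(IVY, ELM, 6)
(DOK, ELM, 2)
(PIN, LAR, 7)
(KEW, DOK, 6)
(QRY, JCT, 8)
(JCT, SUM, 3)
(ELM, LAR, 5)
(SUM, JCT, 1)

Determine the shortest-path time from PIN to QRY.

Compare a few routes:
PIN - LAR - DOK - JCT - ELM - QRY: 7+8+1+2+5 = 23
PIN - LAR - DOK - ELM - QRY: 7+8+2+5 = 22
Cheapest is PIN - LAR - DOK - ELM - QRY at 22 min.

22 min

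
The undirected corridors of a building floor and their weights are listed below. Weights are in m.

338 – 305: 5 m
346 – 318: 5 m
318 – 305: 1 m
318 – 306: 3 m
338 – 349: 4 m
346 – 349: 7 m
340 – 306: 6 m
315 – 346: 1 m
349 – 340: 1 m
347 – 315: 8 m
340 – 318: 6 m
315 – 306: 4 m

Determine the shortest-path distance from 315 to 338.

12 m

Enumerating some paths:
315–306–318–305–338: 4+3+1+5 = 13
315–346–318–340–349–338: 1+5+6+1+4 = 17
315–306–340–349–338: 4+6+1+4 = 15
315–346–318–305–338: 1+5+1+5 = 12
The minimum is 12 m via 315–346–318–305–338.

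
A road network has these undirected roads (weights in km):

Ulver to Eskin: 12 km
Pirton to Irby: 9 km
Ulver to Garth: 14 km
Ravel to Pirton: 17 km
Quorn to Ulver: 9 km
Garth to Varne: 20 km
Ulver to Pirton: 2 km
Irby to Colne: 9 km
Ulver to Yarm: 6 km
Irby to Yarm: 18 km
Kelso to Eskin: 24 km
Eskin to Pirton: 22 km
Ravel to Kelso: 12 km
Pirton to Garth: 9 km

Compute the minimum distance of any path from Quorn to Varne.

40 km

Settle nodes by increasing distance from Quorn:
Quorn: 0
Ulver: 9  (via Quorn)
Pirton: 11  (via Ulver)
Yarm: 15  (via Ulver)
Irby: 20  (via Pirton)
Garth: 20  (via Pirton)
Eskin: 21  (via Ulver)
Ravel: 28  (via Pirton)
Colne: 29  (via Irby)
Kelso: 40  (via Ravel)
Varne: 40  (via Garth)
Shortest route: Quorn–Ulver–Pirton–Garth–Varne = 40 km.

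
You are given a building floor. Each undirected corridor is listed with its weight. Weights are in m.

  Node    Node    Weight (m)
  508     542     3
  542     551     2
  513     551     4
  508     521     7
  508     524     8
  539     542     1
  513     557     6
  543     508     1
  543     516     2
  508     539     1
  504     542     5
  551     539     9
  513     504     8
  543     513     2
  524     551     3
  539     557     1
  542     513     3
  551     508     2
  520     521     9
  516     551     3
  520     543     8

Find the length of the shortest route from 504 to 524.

10 m

Enumerating some paths:
504 - 542 - 539 - 508 - 551 - 524: 5+1+1+2+3 = 12
504 - 513 - 551 - 524: 8+4+3 = 15
504 - 542 - 508 - 551 - 524: 5+3+2+3 = 13
504 - 542 - 551 - 524: 5+2+3 = 10
Cheapest is 504 - 542 - 551 - 524 at 10 m.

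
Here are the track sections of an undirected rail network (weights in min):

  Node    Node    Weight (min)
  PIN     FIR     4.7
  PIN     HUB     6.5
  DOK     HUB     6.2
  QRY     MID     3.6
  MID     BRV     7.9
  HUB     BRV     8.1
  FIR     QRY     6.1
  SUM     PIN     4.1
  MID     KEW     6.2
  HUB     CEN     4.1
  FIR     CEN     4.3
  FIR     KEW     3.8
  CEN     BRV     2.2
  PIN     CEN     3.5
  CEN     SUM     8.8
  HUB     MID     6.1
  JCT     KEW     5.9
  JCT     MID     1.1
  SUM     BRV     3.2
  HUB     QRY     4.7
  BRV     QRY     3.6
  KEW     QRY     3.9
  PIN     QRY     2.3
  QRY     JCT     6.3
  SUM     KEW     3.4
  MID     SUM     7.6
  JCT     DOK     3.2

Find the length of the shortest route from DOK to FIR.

12.9 min

Compare a few routes:
DOK–HUB–CEN–FIR: 6.2+4.1+4.3 = 14.6
DOK–JCT–MID–QRY–FIR: 3.2+1.1+3.6+6.1 = 14
DOK–JCT–KEW–FIR: 3.2+5.9+3.8 = 12.9
DOK–JCT–MID–KEW–FIR: 3.2+1.1+6.2+3.8 = 14.3
Cheapest is DOK–JCT–KEW–FIR at 12.9 min.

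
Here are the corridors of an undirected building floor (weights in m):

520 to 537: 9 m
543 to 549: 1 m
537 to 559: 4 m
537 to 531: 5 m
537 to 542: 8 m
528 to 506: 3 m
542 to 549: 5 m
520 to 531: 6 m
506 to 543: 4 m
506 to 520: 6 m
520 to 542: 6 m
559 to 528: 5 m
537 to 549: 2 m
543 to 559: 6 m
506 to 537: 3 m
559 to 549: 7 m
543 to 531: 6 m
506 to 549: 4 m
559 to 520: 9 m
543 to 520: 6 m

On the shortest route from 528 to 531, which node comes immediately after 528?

506

Candidate routes:
528 - 506 - 543 - 531: 3+4+6 = 13
528 - 506 - 537 - 531: 3+3+5 = 11
The minimum is 11 m via 528 - 506 - 537 - 531.
So from 528 the first move is to 506.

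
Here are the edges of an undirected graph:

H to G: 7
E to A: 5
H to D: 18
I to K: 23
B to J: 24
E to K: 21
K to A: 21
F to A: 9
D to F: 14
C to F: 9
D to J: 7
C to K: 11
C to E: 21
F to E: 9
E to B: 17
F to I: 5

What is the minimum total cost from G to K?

59

Running Dijkstra from G:
G: 0
H: 7  (via G)
D: 25  (via H)
J: 32  (via D)
F: 39  (via D)
I: 44  (via F)
A: 48  (via F)
C: 48  (via F)
E: 48  (via F)
B: 56  (via J)
K: 59  (via C)
Shortest route: G → H → D → F → C → K = 59.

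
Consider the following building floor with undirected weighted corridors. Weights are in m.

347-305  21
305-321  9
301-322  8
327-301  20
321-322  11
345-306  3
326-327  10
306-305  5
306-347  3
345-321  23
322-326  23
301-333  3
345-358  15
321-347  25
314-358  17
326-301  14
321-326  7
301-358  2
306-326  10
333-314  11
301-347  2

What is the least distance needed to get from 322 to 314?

22 m

Compare a few routes:
322 → 301 → 358 → 314: 8+2+17 = 27
322 → 321 → 305 → 306 → 347 → 301 → 333 → 314: 11+9+5+3+2+3+11 = 44
322 → 321 → 326 → 301 → 333 → 314: 11+7+14+3+11 = 46
322 → 301 → 333 → 314: 8+3+11 = 22
Cheapest is 322 → 301 → 333 → 314 at 22 m.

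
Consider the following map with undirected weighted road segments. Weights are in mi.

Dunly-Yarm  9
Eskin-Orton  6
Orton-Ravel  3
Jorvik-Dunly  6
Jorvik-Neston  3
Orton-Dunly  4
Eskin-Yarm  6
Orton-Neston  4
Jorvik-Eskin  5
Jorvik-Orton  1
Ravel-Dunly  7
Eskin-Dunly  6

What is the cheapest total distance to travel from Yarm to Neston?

Compare a few routes:
Yarm–Eskin–Jorvik–Orton–Neston: 6+5+1+4 = 16
Yarm–Eskin–Jorvik–Neston: 6+5+3 = 14
Yarm–Eskin–Orton–Jorvik–Neston: 6+6+1+3 = 16
Cheapest is Yarm–Eskin–Jorvik–Neston at 14 mi.

14 mi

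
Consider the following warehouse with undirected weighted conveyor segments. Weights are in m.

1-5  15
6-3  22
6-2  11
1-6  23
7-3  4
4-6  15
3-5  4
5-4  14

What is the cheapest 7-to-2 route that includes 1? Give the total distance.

Best 7 to 1: 7 → 3 → 5 → 1 costing 23
Shortest 1→2: 1 → 6 → 2 = 34
Total via 1: 23 + 34 = 57 m.

57 m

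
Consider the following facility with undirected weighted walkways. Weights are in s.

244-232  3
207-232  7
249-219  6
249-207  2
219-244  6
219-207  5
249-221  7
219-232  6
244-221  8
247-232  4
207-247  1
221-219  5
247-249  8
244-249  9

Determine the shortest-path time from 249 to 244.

Candidate routes:
249 - 207 - 247 - 232 - 244: 2+1+4+3 = 10
249 - 244: 9 = 9
249 - 219 - 244: 6+6 = 12
Cheapest is 249 - 244 at 9 s.

9 s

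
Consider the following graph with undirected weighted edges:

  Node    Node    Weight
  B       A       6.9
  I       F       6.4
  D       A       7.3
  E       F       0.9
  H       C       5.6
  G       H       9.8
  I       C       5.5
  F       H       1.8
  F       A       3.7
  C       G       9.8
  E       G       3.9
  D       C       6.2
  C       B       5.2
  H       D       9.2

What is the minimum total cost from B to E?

Running Dijkstra from B:
B: 0
C: 5.2  (via B)
A: 6.9  (via B)
F: 10.6  (via A)
I: 10.7  (via C)
H: 10.8  (via C)
D: 11.4  (via C)
E: 11.5  (via F)
Shortest route: B → A → F → E = 11.5.

11.5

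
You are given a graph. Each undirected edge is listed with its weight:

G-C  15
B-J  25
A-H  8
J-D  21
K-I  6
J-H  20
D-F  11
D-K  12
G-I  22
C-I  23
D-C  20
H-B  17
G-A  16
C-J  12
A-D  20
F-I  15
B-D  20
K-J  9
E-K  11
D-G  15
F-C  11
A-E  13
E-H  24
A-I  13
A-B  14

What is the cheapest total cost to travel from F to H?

Running Dijkstra from F:
F: 0
C: 11  (via F)
D: 11  (via F)
I: 15  (via F)
K: 21  (via I)
J: 23  (via C)
G: 26  (via C)
A: 28  (via I)
B: 31  (via D)
E: 32  (via K)
H: 36  (via A)
Shortest route: F → I → A → H = 36.

36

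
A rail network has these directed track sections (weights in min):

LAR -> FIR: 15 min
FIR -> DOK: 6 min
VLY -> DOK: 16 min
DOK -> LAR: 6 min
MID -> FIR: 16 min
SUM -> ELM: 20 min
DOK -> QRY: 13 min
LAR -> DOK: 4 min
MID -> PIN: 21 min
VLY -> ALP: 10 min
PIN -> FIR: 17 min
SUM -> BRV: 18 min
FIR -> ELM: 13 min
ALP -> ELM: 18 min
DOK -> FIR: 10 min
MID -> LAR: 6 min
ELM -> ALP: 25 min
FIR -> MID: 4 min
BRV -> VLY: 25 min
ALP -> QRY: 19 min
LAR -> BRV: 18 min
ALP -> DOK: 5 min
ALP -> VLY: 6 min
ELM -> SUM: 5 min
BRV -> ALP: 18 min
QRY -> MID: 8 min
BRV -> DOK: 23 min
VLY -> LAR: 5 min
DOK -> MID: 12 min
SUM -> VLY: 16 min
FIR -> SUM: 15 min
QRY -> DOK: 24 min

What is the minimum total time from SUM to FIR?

Enumerating some paths:
SUM - VLY - LAR - DOK - FIR: 16+5+4+10 = 35
SUM - VLY - LAR - FIR: 16+5+15 = 36
SUM - VLY - ALP - DOK - FIR: 16+10+5+10 = 41
The minimum is 35 min via SUM - VLY - LAR - DOK - FIR.

35 min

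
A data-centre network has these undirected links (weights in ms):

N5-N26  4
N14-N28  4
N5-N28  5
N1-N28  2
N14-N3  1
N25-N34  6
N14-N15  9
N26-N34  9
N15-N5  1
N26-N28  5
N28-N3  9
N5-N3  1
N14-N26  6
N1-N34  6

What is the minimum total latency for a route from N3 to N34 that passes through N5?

Shortest N3→N5: N3 → N5 = 1
Shortest N5→N34: N5 → N26 → N34 = 13
Total via N5: 1 + 13 = 14 ms.

14 ms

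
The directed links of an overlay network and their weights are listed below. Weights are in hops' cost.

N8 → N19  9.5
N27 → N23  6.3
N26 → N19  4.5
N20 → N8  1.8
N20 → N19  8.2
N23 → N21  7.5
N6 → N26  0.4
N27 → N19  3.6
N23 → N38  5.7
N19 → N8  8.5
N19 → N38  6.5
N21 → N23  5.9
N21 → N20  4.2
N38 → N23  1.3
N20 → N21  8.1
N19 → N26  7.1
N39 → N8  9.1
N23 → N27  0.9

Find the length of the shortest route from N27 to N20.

18 hops' cost

Shortest distances from N27:
N27: 0
N19: 3.6  (via N27)
N23: 6.3  (via N27)
N38: 10.1  (via N19)
N26: 10.7  (via N19)
N8: 12.1  (via N19)
N21: 13.8  (via N23)
N20: 18  (via N21)
Shortest route: N27–N23–N21–N20 = 18 hops' cost.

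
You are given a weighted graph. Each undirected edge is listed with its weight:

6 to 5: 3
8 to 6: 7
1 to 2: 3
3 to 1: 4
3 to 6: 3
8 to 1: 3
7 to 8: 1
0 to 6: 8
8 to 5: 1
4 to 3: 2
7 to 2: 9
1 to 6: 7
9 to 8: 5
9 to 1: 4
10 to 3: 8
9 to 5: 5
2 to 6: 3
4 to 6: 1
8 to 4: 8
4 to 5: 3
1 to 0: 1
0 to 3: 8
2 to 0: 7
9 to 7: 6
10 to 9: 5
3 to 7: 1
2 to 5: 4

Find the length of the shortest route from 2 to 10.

Enumerating some paths:
2–5–9–10: 4+5+5 = 14
2–1–9–10: 3+4+5 = 12
2–6–3–10: 3+3+8 = 14
Cheapest is 2–1–9–10 at 12.

12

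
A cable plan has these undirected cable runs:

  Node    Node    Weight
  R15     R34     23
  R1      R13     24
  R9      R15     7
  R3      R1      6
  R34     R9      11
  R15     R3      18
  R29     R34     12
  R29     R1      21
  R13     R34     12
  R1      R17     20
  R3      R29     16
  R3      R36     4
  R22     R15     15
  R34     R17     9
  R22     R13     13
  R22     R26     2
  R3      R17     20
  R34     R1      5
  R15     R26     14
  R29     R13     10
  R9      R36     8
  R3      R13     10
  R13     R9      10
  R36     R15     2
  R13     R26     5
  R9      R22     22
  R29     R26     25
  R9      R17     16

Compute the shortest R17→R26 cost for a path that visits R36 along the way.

40

Best R17 to R36: R17–R9–R36 costing 24
Best R36 to R26: R36–R15–R26 costing 16
Total via R36: 24 + 16 = 40.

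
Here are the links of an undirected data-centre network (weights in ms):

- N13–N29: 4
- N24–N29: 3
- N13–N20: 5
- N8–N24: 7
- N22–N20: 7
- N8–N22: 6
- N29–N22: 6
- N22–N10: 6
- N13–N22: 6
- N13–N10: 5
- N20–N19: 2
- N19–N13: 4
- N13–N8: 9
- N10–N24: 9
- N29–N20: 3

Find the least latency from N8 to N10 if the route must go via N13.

14 ms

Shortest N8→N13: N8–N13 = 9
Shortest N13→N10: N13–N10 = 5
Total via N13: 9 + 5 = 14 ms.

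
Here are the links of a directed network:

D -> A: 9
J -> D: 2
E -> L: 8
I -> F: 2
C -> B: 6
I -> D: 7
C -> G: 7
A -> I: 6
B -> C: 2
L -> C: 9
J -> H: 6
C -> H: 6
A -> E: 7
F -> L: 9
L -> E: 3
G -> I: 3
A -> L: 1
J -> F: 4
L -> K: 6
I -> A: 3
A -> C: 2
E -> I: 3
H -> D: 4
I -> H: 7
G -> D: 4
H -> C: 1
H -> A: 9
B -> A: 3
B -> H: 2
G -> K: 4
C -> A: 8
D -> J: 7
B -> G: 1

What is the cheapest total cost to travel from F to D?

22

Enumerating some paths:
F - L - E - I - D: 9+3+3+7 = 22
F - L - C - H - D: 9+9+6+4 = 28
F - L - E - I - H - D: 9+3+3+7+4 = 26
F - L - C - G - D: 9+9+7+4 = 29
Cheapest is F - L - E - I - D at 22.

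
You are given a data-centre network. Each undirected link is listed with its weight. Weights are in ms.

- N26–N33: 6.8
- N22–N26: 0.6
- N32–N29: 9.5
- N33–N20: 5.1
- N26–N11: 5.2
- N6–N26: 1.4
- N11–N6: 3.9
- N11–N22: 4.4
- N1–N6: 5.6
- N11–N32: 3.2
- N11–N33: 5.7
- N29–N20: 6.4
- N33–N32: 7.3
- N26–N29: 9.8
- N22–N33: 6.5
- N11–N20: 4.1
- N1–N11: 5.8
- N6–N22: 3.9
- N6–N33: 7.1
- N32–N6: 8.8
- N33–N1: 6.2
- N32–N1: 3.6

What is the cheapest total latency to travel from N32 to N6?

7.1 ms

Running Dijkstra from N32:
N32: 0
N11: 3.2  (via N32)
N1: 3.6  (via N32)
N6: 7.1  (via N11)
Shortest route: N32 → N11 → N6 = 7.1 ms.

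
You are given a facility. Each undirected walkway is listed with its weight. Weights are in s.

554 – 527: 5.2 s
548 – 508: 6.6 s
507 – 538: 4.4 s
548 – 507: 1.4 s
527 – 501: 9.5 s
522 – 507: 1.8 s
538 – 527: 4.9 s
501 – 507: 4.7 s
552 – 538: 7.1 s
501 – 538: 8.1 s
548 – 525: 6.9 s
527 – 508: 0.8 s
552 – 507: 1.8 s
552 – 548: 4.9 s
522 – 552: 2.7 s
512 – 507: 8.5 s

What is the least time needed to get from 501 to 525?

13 s

Compare a few routes:
501 → 507 → 548 → 525: 4.7+1.4+6.9 = 13
501 → 507 → 552 → 548 → 525: 4.7+1.8+4.9+6.9 = 18.3
Cheapest is 501 → 507 → 548 → 525 at 13 s.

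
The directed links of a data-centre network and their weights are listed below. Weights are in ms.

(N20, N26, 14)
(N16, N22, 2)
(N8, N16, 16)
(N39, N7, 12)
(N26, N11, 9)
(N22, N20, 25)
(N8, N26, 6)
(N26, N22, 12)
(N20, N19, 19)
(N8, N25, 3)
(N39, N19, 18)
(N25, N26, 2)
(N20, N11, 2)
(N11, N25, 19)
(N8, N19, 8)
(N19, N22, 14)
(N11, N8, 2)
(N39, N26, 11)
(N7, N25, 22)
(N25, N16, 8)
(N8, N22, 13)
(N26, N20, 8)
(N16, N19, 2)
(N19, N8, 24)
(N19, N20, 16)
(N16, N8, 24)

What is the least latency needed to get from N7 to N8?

Running Dijkstra from N7:
N7: 0
N25: 22  (via N7)
N26: 24  (via N25)
N16: 30  (via N25)
N22: 32  (via N16)
N19: 32  (via N16)
N20: 32  (via N26)
N11: 33  (via N26)
N8: 35  (via N11)
Shortest route: N7 → N25 → N26 → N11 → N8 = 35 ms.

35 ms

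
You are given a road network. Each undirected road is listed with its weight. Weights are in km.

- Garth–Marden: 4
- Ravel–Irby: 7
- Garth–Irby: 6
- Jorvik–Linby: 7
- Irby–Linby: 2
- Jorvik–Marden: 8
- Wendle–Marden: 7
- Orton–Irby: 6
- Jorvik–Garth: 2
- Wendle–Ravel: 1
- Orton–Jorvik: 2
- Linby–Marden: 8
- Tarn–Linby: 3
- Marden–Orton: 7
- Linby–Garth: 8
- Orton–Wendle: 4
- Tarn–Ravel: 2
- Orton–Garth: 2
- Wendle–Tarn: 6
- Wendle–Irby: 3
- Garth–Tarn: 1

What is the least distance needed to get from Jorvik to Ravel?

Enumerating some paths:
Jorvik–Orton–Garth–Tarn–Ravel: 2+2+1+2 = 7
Jorvik–Garth–Tarn–Ravel: 2+1+2 = 5
Jorvik–Garth–Orton–Wendle–Ravel: 2+2+4+1 = 9
Jorvik–Orton–Wendle–Ravel: 2+4+1 = 7
The minimum is 5 km via Jorvik–Garth–Tarn–Ravel.

5 km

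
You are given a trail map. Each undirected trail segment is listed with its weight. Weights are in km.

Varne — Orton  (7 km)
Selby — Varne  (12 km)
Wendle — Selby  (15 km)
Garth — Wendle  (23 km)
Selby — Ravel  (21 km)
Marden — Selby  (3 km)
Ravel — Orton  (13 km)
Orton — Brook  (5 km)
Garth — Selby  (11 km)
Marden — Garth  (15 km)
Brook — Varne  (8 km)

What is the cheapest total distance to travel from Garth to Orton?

30 km

Compare a few routes:
Garth–Marden–Selby–Varne–Brook–Orton: 15+3+12+8+5 = 43
Garth–Marden–Selby–Varne–Orton: 15+3+12+7 = 37
Garth–Selby–Varne–Orton: 11+12+7 = 30
Garth–Selby–Varne–Brook–Orton: 11+12+8+5 = 36
Cheapest is Garth–Selby–Varne–Orton at 30 km.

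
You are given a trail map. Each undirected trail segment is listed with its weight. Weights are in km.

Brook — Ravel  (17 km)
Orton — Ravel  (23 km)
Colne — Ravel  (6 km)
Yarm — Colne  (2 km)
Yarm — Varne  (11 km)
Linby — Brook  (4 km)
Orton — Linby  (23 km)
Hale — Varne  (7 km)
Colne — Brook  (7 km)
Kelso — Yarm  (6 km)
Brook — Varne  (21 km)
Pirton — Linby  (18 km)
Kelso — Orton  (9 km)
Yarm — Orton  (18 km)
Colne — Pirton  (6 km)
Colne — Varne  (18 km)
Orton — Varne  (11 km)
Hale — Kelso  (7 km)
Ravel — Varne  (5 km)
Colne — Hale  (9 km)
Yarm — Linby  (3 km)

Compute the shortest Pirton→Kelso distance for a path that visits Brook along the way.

Shortest Pirton→Brook: Pirton → Colne → Brook = 13
Best Brook to Kelso: Brook → Linby → Yarm → Kelso costing 13
Total via Brook: 13 + 13 = 26 km.

26 km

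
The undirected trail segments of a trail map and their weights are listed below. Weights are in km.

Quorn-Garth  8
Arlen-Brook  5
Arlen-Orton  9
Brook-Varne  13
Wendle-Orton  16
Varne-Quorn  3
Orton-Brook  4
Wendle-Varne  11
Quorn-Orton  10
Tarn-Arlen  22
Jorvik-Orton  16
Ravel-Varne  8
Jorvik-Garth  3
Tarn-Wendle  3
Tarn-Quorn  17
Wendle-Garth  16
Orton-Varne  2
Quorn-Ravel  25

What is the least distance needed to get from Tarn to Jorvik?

Enumerating some paths:
Tarn → Wendle → Varne → Quorn → Garth → Jorvik: 3+11+3+8+3 = 28
Tarn → Wendle → Garth → Jorvik: 3+16+3 = 22
Cheapest is Tarn → Wendle → Garth → Jorvik at 22 km.

22 km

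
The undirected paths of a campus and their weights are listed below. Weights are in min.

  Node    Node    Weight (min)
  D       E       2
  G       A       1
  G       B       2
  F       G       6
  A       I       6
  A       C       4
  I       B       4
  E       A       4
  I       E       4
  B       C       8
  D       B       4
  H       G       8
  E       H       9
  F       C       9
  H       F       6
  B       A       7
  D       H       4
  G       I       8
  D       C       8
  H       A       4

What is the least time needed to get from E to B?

6 min

Shortest distances from E:
E: 0
D: 2  (via E)
A: 4  (via E)
I: 4  (via E)
G: 5  (via A)
B: 6  (via D)
Shortest route: E–D–B = 6 min.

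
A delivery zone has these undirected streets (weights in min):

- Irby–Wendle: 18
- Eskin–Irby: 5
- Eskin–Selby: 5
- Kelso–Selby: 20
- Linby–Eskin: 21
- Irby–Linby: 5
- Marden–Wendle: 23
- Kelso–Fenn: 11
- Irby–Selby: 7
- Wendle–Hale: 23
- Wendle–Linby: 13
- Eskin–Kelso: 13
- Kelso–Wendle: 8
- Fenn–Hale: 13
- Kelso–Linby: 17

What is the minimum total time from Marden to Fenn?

42 min

Settle nodes by increasing distance from Marden:
Marden: 0
Wendle: 23  (via Marden)
Kelso: 31  (via Wendle)
Linby: 36  (via Wendle)
Irby: 41  (via Wendle)
Fenn: 42  (via Kelso)
Shortest route: Marden → Wendle → Kelso → Fenn = 42 min.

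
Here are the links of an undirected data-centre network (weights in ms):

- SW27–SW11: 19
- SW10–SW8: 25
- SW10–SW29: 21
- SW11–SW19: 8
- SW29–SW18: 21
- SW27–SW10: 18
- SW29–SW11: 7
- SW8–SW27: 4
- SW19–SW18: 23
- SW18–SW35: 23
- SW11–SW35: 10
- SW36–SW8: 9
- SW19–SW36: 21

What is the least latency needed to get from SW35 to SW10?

Running Dijkstra from SW35:
SW35: 0
SW11: 10  (via SW35)
SW29: 17  (via SW11)
SW19: 18  (via SW11)
SW18: 23  (via SW35)
SW27: 29  (via SW11)
SW8: 33  (via SW27)
SW10: 38  (via SW29)
Shortest route: SW35–SW11–SW29–SW10 = 38 ms.

38 ms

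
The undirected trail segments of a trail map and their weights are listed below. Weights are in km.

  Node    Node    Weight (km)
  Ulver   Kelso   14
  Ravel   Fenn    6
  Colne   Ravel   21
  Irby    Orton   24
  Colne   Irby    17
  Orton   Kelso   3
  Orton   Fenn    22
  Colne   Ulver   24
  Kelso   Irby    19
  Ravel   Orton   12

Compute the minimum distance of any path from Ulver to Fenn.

Running Dijkstra from Ulver:
Ulver: 0
Kelso: 14  (via Ulver)
Orton: 17  (via Kelso)
Colne: 24  (via Ulver)
Ravel: 29  (via Orton)
Irby: 33  (via Kelso)
Fenn: 35  (via Ravel)
Shortest route: Ulver–Kelso–Orton–Ravel–Fenn = 35 km.

35 km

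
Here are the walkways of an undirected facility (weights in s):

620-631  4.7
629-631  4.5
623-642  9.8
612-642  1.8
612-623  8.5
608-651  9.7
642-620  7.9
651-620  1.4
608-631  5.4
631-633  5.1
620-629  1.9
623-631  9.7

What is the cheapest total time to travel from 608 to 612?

19.8 s

Candidate routes:
608–651–620–642–612: 9.7+1.4+7.9+1.8 = 20.8
608–631–620–642–612: 5.4+4.7+7.9+1.8 = 19.8
Cheapest is 608–631–620–642–612 at 19.8 s.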